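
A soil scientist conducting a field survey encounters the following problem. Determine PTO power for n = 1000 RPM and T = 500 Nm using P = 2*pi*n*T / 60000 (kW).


P = 2*pi*n*T / 60000
  = 2*pi * 1000 * 500 / 60000
  = 3141592.65 / 60000
  = 52.36 kW


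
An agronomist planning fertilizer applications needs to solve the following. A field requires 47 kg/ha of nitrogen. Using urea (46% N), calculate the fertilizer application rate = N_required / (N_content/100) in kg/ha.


Rate = N_required / (N_content / 100)
     = 47 / (46 / 100)
     = 47 / 0.46
     = 102.17 kg/ha


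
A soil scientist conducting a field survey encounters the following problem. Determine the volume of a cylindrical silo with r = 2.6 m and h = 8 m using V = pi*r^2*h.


V = pi * r^2 * h
  = pi * 2.6^2 * 8
  = pi * 6.76 * 8
  = 169.90 m^3


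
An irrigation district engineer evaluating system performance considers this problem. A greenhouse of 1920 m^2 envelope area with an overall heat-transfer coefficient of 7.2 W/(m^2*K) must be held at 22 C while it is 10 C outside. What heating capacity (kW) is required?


dT = 22 - (10) = 12 K
Q = U * A * dT
  = 7.2 * 1920 * 12
  = 165888 W = 165.89 kW


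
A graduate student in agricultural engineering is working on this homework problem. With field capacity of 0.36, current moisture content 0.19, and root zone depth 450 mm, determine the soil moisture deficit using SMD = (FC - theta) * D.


SMD = (FC - theta) * D
    = (0.36 - 0.19) * 450
    = 0.170 * 450
    = 76.50 mm


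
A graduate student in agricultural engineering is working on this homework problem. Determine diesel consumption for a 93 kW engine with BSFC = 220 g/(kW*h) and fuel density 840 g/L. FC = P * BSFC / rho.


FC = P * BSFC / rho_fuel
   = 93 * 220 / 840
   = 20460 / 840
   = 24.36 L/h


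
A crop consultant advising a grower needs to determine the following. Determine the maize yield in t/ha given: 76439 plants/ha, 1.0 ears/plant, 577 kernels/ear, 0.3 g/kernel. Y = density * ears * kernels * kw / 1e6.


Y = density * ears * kernels * kw
  = 76439 * 1.0 * 577 * 0.3 g/ha
  = 13231590.90 g/ha
  = 13231.59 kg/ha = 13.23 t/ha


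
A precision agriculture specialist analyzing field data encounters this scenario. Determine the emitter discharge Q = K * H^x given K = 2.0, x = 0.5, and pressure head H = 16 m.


Q = K * H^x
  = 2.0 * 16^0.5
  = 2.0 * 4
  = 8 L/h


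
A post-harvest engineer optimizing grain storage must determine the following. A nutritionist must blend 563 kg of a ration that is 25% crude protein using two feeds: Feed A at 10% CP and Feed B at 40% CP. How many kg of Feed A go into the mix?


parts_A = CP_b - target = 40 - 25 = 15
parts_B = target - CP_a = 25 - 10 = 15
total_parts = 15 + 15 = 30
Feed A = 563 * 15 / 30 = 281.50 kg
Feed B = 563 * 15 / 30 = 281.50 kg


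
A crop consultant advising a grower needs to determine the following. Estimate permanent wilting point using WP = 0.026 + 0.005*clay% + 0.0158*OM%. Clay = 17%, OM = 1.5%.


WP = 0.026 + 0.005*17 + 0.0158*1.5
   = 0.026 + 0.0850 + 0.0237
   = 0.1347


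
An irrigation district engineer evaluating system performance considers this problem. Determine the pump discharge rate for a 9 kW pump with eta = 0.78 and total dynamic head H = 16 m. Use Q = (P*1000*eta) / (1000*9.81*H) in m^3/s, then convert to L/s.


Q = (P * 1000 * eta) / (rho * g * H)
  = (9 * 1000 * 0.78) / (1000 * 9.81 * 16)
  = 7020 / 156960
  = 0.04472 m^3/s = 44.72 L/s


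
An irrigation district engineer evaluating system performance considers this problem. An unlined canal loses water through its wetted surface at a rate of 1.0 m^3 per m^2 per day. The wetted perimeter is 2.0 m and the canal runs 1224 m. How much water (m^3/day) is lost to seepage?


S = C * P * L
  = 1.0 * 2.0 * 1224
  = 2448 m^3/day


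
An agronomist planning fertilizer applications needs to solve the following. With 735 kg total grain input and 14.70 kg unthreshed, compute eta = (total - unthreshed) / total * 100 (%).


eta = (total - unthreshed) / total * 100
    = (735 - 14.70) / 735 * 100
    = 720.30 / 735 * 100
    = 98%


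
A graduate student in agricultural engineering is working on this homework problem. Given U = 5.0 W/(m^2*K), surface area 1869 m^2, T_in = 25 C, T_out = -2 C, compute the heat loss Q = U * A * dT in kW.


dT = 25 - (-2) = 27 K
Q = U * A * dT
  = 5.0 * 1869 * 27
  = 252315 W = 252.32 kW


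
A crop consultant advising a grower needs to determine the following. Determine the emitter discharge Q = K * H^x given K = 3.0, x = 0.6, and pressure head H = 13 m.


Q = K * H^x
  = 3.0 * 13^0.6
  = 3.0 * 4.6598
  = 13.98 L/h


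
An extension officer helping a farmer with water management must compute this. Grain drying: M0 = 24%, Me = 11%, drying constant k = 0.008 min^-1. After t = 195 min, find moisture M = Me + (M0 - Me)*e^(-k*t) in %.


M = Me + (M0 - Me) * e^(-k*t)
  = 11 + (24 - 11) * e^(-0.008*195)
  = 11 + 13 * e^(-1.560)
  = 11 + 13 * 0.21014
  = 11 + 2.7318
  = 13.73%


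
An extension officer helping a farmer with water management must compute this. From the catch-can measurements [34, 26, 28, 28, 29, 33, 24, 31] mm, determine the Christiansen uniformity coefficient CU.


xbar = 233 / 8 = 29.125
sum|xi - xbar| = 21.250
CU = 100 * (1 - 21.250 / (8 * 29.125))
   = 100 * (1 - 0.0912)
   = 90.88%


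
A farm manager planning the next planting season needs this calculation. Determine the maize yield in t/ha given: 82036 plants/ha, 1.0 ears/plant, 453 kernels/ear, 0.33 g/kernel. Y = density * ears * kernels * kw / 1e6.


Y = density * ears * kernels * kw
  = 82036 * 1.0 * 453 * 0.33 g/ha
  = 12263561.64 g/ha
  = 12263.56 kg/ha = 12.26 t/ha


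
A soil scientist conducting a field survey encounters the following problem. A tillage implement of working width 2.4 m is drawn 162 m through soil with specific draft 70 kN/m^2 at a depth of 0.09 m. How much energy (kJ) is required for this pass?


E = k * d * w * L
  = 70 * 0.09 * 2.4 * 162
  = 2449.44 kJ


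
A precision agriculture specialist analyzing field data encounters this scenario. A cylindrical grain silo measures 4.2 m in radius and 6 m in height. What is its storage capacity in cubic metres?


V = pi * r^2 * h
  = pi * 4.2^2 * 6
  = pi * 17.64 * 6
  = 332.51 m^3


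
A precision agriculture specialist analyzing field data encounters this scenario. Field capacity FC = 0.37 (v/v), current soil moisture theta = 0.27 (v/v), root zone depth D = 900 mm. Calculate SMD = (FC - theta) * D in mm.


SMD = (FC - theta) * D
    = (0.37 - 0.27) * 900
    = 0.100 * 900
    = 90 mm


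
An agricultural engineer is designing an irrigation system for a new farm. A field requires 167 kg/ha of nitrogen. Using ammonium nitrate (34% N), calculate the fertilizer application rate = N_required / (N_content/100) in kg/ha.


Rate = N_required / (N_content / 100)
     = 167 / (34 / 100)
     = 167 / 0.34
     = 491.18 kg/ha


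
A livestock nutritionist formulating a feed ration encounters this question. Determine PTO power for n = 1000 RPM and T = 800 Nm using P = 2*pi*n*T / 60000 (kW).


P = 2*pi*n*T / 60000
  = 2*pi * 1000 * 800 / 60000
  = 5026548.25 / 60000
  = 83.78 kW


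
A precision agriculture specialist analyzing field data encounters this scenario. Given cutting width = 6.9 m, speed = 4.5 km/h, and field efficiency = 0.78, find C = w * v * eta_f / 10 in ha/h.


C = w * v * eta_f / 10
  = 6.9 * 4.5 * 0.78 / 10
  = 24.22 / 10
  = 2.42 ha/h


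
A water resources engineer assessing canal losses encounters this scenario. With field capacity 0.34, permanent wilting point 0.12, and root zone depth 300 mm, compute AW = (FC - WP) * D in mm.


AW = (FC - WP) * D
   = (0.34 - 0.12) * 300
   = 0.22 * 300
   = 66 mm


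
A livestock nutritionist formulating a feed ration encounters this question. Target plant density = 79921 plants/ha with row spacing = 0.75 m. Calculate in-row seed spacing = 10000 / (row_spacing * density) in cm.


spacing = 10000 / (row_sp * density)
        = 10000 / (0.75 * 79921)
        = 10000 / 59940.75
        = 0.16683 m = 16.68 cm


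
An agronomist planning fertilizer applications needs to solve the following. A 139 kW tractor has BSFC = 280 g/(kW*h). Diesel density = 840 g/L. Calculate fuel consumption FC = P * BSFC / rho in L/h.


FC = P * BSFC / rho_fuel
   = 139 * 280 / 840
   = 38920 / 840
   = 46.33 L/h


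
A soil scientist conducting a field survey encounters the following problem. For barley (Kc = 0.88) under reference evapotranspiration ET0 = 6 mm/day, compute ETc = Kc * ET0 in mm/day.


ETc = Kc * ET0
    = 0.88 * 6
    = 5.28 mm/day


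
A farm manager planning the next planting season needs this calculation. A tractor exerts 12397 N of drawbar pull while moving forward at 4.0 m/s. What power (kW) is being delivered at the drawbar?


P = F * v / 1000
  = 12397 * 4.0 / 1000
  = 49588 / 1000
  = 49.59 kW


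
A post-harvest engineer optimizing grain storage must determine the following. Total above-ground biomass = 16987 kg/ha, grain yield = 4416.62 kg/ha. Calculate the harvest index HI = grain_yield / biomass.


HI = grain_yield / biomass
   = 4416.62 / 16987
   = 0.26


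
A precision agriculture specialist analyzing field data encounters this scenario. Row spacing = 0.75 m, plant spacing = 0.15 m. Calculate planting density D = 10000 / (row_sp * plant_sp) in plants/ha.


D = 10000 / (row_sp * plant_sp)
  = 10000 / (0.75 * 0.15)
  = 10000 / 0.1125
  = 88888.89 plants/ha


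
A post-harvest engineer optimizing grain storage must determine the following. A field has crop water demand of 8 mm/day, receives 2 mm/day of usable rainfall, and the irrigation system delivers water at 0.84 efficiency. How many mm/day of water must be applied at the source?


IWR = (ETc - Pe) / Ea
    = (8 - 2) / 0.84
    = 6 / 0.84
    = 7.14 mm/day


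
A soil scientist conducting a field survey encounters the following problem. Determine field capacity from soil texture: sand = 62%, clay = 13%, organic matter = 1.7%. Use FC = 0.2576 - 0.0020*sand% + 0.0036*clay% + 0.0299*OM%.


FC = 0.2576 - 0.0020*62 + 0.0036*13 + 0.0299*1.7
   = 0.2576 - 0.1240 + 0.0468 + 0.0508
   = 0.2312


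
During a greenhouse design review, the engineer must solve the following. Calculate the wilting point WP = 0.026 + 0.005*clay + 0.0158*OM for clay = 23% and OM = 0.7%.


WP = 0.026 + 0.005*23 + 0.0158*0.7
   = 0.026 + 0.1150 + 0.0111
   = 0.1521


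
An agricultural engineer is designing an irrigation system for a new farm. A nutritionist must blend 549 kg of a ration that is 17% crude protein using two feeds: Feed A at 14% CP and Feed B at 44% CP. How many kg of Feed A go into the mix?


parts_A = CP_b - target = 44 - 17 = 27
parts_B = target - CP_a = 17 - 14 = 3
total_parts = 27 + 3 = 30
Feed A = 549 * 27 / 30 = 494.10 kg
Feed B = 549 * 3 / 30 = 54.90 kg

494.10 kg


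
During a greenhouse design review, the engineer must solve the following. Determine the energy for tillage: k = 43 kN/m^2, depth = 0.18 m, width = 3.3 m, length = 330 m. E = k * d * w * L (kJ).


E = k * d * w * L
  = 43 * 0.18 * 3.3 * 330
  = 8428.86 kJ


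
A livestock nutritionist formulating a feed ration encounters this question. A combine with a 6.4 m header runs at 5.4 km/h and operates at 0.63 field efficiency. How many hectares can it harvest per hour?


C = w * v * eta_f / 10
  = 6.4 * 5.4 * 0.63 / 10
  = 21.77 / 10
  = 2.18 ha/h


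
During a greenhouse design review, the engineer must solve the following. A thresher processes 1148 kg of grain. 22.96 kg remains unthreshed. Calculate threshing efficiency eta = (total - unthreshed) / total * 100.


eta = (total - unthreshed) / total * 100
    = (1148 - 22.96) / 1148 * 100
    = 1125.04 / 1148 * 100
    = 98%


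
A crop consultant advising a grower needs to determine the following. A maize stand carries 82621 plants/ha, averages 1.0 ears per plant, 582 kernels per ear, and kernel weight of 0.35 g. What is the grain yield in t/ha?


Y = density * ears * kernels * kw
  = 82621 * 1.0 * 582 * 0.35 g/ha
  = 16829897.70 g/ha
  = 16829.90 kg/ha = 16.83 t/ha


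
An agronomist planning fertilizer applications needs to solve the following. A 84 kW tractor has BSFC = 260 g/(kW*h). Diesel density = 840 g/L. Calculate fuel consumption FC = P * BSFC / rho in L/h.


FC = P * BSFC / rho_fuel
   = 84 * 260 / 840
   = 21840 / 840
   = 26 L/h


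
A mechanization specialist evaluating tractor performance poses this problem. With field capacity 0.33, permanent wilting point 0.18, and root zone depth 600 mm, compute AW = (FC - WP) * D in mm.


AW = (FC - WP) * D
   = (0.33 - 0.18) * 600
   = 0.15 * 600
   = 90 mm


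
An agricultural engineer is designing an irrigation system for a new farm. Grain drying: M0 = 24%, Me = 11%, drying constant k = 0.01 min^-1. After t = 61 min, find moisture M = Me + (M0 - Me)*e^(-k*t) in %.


M = Me + (M0 - Me) * e^(-k*t)
  = 11 + (24 - 11) * e^(-0.01*61)
  = 11 + 13 * e^(-0.610)
  = 11 + 13 * 0.54335
  = 11 + 7.0636
  = 18.06%


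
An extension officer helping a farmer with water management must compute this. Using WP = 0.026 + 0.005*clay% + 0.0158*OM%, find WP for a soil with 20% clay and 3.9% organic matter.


WP = 0.026 + 0.005*20 + 0.0158*3.9
   = 0.026 + 0.1000 + 0.0616
   = 0.1876


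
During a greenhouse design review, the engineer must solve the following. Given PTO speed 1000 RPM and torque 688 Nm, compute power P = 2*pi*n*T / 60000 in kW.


P = 2*pi*n*T / 60000
  = 2*pi * 1000 * 688 / 60000
  = 4322831.49 / 60000
  = 72.05 kW


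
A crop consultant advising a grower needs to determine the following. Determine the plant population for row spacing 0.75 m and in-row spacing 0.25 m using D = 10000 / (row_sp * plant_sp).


D = 10000 / (row_sp * plant_sp)
  = 10000 / (0.75 * 0.25)
  = 10000 / 0.1875
  = 53333.33 plants/ha


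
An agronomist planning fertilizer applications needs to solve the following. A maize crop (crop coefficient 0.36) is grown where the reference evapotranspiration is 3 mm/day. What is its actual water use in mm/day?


ETc = Kc * ET0
    = 0.36 * 3
    = 1.08 mm/day


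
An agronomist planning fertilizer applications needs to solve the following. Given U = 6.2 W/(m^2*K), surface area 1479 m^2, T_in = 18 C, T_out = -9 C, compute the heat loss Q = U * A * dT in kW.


dT = 18 - (-9) = 27 K
Q = U * A * dT
  = 6.2 * 1479 * 27
  = 247584.60 W = 247.58 kW


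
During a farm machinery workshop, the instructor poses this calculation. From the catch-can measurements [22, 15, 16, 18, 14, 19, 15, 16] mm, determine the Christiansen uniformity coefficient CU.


xbar = 135 / 8 = 16.875
sum|xi - xbar| = 16.750
CU = 100 * (1 - 16.750 / (8 * 16.875))
   = 100 * (1 - 0.1241)
   = 87.59%


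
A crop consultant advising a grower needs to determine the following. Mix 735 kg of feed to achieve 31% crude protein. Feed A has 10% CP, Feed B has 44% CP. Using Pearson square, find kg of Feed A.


parts_A = CP_b - target = 44 - 31 = 13
parts_B = target - CP_a = 31 - 10 = 21
total_parts = 13 + 21 = 34
Feed A = 735 * 13 / 34 = 281.03 kg
Feed B = 735 * 21 / 34 = 453.97 kg

281.03 kg


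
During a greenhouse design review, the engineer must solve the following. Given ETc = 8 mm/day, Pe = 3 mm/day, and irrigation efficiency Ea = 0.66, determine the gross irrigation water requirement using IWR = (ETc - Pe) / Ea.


IWR = (ETc - Pe) / Ea
    = (8 - 3) / 0.66
    = 5 / 0.66
    = 7.58 mm/day


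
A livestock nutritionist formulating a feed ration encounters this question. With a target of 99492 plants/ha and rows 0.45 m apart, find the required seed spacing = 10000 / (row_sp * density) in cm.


spacing = 10000 / (row_sp * density)
        = 10000 / (0.45 * 99492)
        = 10000 / 44771.40
        = 0.22336 m = 22.34 cm


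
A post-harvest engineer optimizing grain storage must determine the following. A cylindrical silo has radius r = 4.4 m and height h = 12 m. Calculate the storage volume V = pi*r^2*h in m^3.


V = pi * r^2 * h
  = pi * 4.4^2 * 12
  = pi * 19.36 * 12
  = 729.85 m^3


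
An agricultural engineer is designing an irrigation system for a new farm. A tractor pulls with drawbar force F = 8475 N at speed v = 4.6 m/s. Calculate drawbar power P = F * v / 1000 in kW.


P = F * v / 1000
  = 8475 * 4.6 / 1000
  = 38985 / 1000
  = 38.99 kW


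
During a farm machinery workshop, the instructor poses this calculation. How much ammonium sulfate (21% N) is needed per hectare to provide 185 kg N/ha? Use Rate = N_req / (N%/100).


Rate = N_required / (N_content / 100)
     = 185 / (21 / 100)
     = 185 / 0.21
     = 880.95 kg/ha


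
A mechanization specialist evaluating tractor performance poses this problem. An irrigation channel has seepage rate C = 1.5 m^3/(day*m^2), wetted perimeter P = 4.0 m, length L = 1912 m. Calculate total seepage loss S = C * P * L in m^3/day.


S = C * P * L
  = 1.5 * 4.0 * 1912
  = 11472 m^3/day


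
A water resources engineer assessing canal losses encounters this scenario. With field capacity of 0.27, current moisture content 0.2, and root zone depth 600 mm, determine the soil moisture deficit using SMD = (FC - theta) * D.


SMD = (FC - theta) * D
    = (0.27 - 0.2) * 600
    = 0.070 * 600
    = 42 mm


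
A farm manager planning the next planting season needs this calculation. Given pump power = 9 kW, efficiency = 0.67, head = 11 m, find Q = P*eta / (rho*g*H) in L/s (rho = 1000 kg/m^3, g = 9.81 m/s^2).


Q = (P * 1000 * eta) / (rho * g * H)
  = (9 * 1000 * 0.67) / (1000 * 9.81 * 11)
  = 6030 / 107910
  = 0.05588 m^3/s = 55.88 L/s


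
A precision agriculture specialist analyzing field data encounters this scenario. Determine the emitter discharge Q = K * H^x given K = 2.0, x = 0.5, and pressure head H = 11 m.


Q = K * H^x
  = 2.0 * 11^0.5
  = 2.0 * 3.3166
  = 6.63 L/h


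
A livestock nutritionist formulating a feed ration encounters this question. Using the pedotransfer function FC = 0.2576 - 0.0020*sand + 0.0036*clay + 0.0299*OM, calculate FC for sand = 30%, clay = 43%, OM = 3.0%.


FC = 0.2576 - 0.0020*30 + 0.0036*43 + 0.0299*3.0
   = 0.2576 - 0.0600 + 0.1548 + 0.0897
   = 0.4421


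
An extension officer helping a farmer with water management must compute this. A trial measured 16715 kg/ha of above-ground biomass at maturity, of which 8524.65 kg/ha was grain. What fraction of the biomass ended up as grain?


HI = grain_yield / biomass
   = 8524.65 / 16715
   = 0.51


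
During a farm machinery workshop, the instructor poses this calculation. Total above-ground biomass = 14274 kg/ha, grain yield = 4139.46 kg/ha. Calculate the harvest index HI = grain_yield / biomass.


HI = grain_yield / biomass
   = 4139.46 / 14274
   = 0.29


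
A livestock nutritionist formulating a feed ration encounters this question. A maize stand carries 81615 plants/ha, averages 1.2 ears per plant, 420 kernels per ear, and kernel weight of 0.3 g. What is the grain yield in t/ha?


Y = density * ears * kernels * kw
  = 81615 * 1.2 * 420 * 0.3 g/ha
  = 12340188 g/ha
  = 12340.19 kg/ha = 12.34 t/ha


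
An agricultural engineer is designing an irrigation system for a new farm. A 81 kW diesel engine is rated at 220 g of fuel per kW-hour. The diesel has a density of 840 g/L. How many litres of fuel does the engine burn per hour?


FC = P * BSFC / rho_fuel
   = 81 * 220 / 840
   = 17820 / 840
   = 21.21 L/h


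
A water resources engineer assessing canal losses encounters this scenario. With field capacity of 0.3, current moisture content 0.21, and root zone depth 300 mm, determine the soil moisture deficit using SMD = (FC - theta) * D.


SMD = (FC - theta) * D
    = (0.3 - 0.21) * 300
    = 0.090 * 300
    = 27 mm


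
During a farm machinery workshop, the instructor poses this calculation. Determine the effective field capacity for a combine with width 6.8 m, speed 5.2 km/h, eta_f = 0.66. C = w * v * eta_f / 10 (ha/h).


C = w * v * eta_f / 10
  = 6.8 * 5.2 * 0.66 / 10
  = 23.34 / 10
  = 2.33 ha/h


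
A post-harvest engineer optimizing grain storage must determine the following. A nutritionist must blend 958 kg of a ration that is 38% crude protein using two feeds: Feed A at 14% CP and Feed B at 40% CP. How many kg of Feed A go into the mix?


parts_A = CP_b - target = 40 - 38 = 2
parts_B = target - CP_a = 38 - 14 = 24
total_parts = 2 + 24 = 26
Feed A = 958 * 2 / 26 = 73.69 kg
Feed B = 958 * 24 / 26 = 884.31 kg

73.69 kg


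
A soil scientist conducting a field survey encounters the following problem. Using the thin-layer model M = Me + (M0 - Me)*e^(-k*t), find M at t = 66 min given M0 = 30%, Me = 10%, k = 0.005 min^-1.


M = Me + (M0 - Me) * e^(-k*t)
  = 10 + (30 - 10) * e^(-0.005*66)
  = 10 + 20 * e^(-0.330)
  = 10 + 20 * 0.71892
  = 10 + 14.3785
  = 24.38%


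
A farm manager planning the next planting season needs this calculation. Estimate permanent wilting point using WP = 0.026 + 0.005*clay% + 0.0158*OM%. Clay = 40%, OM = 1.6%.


WP = 0.026 + 0.005*40 + 0.0158*1.6
   = 0.026 + 0.2000 + 0.0253
   = 0.2513


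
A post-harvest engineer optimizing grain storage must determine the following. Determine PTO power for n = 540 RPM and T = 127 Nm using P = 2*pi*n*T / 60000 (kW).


P = 2*pi*n*T / 60000
  = 2*pi * 540 * 127 / 60000
  = 430900.85 / 60000
  = 7.18 kW


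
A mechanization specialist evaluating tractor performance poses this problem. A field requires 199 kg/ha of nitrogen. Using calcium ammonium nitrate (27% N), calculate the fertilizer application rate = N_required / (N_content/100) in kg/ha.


Rate = N_required / (N_content / 100)
     = 199 / (27 / 100)
     = 199 / 0.27
     = 737.04 kg/ha


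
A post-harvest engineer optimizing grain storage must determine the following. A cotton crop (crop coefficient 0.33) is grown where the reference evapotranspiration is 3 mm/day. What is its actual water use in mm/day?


ETc = Kc * ET0
    = 0.33 * 3
    = 0.99 mm/day


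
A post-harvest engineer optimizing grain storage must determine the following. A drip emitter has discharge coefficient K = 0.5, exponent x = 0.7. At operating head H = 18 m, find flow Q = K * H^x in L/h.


Q = K * H^x
  = 0.5 * 18^0.7
  = 0.5 * 7.5629
  = 3.78 L/h


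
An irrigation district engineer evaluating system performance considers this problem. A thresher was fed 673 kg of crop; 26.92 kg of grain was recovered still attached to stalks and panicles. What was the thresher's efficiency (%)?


eta = (total - unthreshed) / total * 100
    = (673 - 26.92) / 673 * 100
    = 646.08 / 673 * 100
    = 96%


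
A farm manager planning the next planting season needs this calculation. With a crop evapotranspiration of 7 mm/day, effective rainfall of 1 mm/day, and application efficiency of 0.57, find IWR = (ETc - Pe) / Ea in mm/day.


IWR = (ETc - Pe) / Ea
    = (7 - 1) / 0.57
    = 6 / 0.57
    = 10.53 mm/day


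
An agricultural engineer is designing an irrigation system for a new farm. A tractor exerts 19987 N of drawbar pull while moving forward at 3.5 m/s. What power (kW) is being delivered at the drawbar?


P = F * v / 1000
  = 19987 * 3.5 / 1000
  = 69954.50 / 1000
  = 69.95 kW


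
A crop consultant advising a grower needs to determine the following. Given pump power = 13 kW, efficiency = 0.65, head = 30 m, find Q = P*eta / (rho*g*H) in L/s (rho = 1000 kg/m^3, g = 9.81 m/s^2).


Q = (P * 1000 * eta) / (rho * g * H)
  = (13 * 1000 * 0.65) / (1000 * 9.81 * 30)
  = 8450 / 294300
  = 0.02871 m^3/s = 28.71 L/s


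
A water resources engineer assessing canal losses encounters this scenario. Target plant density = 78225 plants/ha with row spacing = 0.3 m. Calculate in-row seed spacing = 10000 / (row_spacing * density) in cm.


spacing = 10000 / (row_sp * density)
        = 10000 / (0.3 * 78225)
        = 10000 / 23467.50
        = 0.42612 m = 42.61 cm


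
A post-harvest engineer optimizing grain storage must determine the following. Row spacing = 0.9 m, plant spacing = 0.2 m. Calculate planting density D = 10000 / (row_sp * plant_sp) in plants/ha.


D = 10000 / (row_sp * plant_sp)
  = 10000 / (0.9 * 0.2)
  = 10000 / 0.1800
  = 55555.56 plants/ha


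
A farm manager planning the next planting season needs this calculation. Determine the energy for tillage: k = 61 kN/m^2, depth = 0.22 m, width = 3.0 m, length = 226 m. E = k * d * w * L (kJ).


E = k * d * w * L
  = 61 * 0.22 * 3.0 * 226
  = 9098.76 kJ


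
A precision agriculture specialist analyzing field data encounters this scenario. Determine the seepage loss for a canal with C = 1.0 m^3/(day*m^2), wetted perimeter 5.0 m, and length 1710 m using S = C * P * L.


S = C * P * L
  = 1.0 * 5.0 * 1710
  = 8550 m^3/day


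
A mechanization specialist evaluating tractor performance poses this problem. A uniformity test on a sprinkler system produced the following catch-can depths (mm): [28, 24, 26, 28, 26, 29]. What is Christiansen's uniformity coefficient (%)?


xbar = 161 / 6 = 26.833
sum|xi - xbar| = 9
CU = 100 * (1 - 9 / (6 * 26.833))
   = 100 * (1 - 0.0559)
   = 94.41%


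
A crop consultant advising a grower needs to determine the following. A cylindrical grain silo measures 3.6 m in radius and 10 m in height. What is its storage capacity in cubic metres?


V = pi * r^2 * h
  = pi * 3.6^2 * 10
  = pi * 12.96 * 10
  = 407.15 m^3


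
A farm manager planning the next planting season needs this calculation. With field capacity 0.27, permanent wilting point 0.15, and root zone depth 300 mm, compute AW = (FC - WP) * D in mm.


AW = (FC - WP) * D
   = (0.27 - 0.15) * 300
   = 0.12 * 300
   = 36 mm


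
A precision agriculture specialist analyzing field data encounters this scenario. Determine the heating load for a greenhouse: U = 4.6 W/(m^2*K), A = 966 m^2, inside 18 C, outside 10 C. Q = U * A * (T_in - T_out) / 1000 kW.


dT = 18 - (10) = 8 K
Q = U * A * dT
  = 4.6 * 966 * 8
  = 35548.80 W = 35.55 kW


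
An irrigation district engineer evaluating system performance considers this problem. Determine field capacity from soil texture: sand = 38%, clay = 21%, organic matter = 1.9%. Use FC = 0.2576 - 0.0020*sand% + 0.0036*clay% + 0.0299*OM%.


FC = 0.2576 - 0.0020*38 + 0.0036*21 + 0.0299*1.9
   = 0.2576 - 0.0760 + 0.0756 + 0.0568
   = 0.3140


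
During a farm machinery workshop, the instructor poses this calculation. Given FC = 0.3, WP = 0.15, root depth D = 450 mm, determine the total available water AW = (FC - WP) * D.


AW = (FC - WP) * D
   = (0.3 - 0.15) * 450
   = 0.15 * 450
   = 67.50 mm


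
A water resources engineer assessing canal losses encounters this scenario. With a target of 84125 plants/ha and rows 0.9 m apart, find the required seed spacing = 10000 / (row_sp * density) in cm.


spacing = 10000 / (row_sp * density)
        = 10000 / (0.9 * 84125)
        = 10000 / 75712.50
        = 0.13208 m = 13.21 cm


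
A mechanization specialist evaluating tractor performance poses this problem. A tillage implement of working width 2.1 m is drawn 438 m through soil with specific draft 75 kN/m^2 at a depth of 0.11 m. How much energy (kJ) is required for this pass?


E = k * d * w * L
  = 75 * 0.11 * 2.1 * 438
  = 7588.35 kJ


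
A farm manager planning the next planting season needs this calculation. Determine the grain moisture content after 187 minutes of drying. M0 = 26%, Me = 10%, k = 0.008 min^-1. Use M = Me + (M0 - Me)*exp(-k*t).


M = Me + (M0 - Me) * e^(-k*t)
  = 10 + (26 - 10) * e^(-0.008*187)
  = 10 + 16 * e^(-1.496)
  = 10 + 16 * 0.22402
  = 10 + 3.5844
  = 13.58%


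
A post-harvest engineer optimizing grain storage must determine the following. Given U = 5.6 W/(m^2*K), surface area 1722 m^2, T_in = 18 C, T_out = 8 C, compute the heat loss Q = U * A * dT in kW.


dT = 18 - (8) = 10 K
Q = U * A * dT
  = 5.6 * 1722 * 10
  = 96432 W = 96.43 kW


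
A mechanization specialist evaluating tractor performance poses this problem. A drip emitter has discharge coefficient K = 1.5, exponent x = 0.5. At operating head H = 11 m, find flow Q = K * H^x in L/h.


Q = K * H^x
  = 1.5 * 11^0.5
  = 1.5 * 3.3166
  = 4.97 L/h


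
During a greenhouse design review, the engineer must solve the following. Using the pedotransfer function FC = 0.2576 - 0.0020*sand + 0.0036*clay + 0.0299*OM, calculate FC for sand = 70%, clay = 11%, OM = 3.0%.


FC = 0.2576 - 0.0020*70 + 0.0036*11 + 0.0299*3.0
   = 0.2576 - 0.1400 + 0.0396 + 0.0897
   = 0.2469


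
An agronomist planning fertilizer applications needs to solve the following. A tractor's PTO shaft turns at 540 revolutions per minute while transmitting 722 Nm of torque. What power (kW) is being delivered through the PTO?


P = 2*pi*n*T / 60000
  = 2*pi * 540 * 722 / 60000
  = 2449688.29 / 60000
  = 40.83 kW


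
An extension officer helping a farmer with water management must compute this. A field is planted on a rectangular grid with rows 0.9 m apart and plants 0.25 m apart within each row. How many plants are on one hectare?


D = 10000 / (row_sp * plant_sp)
  = 10000 / (0.9 * 0.25)
  = 10000 / 0.2250
  = 44444.44 plants/ha


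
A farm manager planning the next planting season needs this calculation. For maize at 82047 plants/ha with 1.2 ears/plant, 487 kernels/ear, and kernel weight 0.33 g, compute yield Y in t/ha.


Y = density * ears * kernels * kw
  = 82047 * 1.2 * 487 * 0.33 g/ha
  = 15822928.04 g/ha
  = 15822.93 kg/ha = 15.82 t/ha


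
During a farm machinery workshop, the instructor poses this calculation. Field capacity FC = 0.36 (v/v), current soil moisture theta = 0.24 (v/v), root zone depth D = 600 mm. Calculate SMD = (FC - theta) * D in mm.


SMD = (FC - theta) * D
    = (0.36 - 0.24) * 600
    = 0.120 * 600
    = 72 mm


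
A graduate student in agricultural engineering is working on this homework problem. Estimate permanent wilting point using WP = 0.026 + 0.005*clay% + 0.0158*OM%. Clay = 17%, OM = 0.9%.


WP = 0.026 + 0.005*17 + 0.0158*0.9
   = 0.026 + 0.0850 + 0.0142
   = 0.1252


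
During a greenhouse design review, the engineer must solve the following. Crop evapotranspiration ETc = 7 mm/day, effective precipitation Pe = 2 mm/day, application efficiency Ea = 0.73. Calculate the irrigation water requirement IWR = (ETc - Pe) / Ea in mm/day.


IWR = (ETc - Pe) / Ea
    = (7 - 2) / 0.73
    = 5 / 0.73
    = 6.85 mm/day


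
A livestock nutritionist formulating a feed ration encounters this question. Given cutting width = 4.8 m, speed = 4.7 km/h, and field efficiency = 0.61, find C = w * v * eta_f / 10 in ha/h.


C = w * v * eta_f / 10
  = 4.8 * 4.7 * 0.61 / 10
  = 13.76 / 10
  = 1.38 ha/h


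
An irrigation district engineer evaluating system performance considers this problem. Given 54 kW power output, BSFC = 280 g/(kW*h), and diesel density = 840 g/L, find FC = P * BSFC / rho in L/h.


FC = P * BSFC / rho_fuel
   = 54 * 280 / 840
   = 15120 / 840
   = 18 L/h


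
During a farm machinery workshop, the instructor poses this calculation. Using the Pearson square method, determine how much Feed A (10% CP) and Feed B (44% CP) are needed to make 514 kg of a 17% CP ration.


parts_A = CP_b - target = 44 - 17 = 27
parts_B = target - CP_a = 17 - 10 = 7
total_parts = 27 + 7 = 34
Feed A = 514 * 27 / 34 = 408.18 kg
Feed B = 514 * 7 / 34 = 105.82 kg

408.18 kg


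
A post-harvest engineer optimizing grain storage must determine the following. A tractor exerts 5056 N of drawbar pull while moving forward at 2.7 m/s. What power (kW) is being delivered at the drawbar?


P = F * v / 1000
  = 5056 * 2.7 / 1000
  = 13651.20 / 1000
  = 13.65 kW


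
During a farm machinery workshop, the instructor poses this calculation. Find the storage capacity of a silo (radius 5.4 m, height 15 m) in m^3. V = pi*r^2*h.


V = pi * r^2 * h
  = pi * 5.4^2 * 15
  = pi * 29.16 * 15
  = 1374.13 m^3


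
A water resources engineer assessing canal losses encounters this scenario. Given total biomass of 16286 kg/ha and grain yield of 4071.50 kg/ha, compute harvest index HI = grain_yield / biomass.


HI = grain_yield / biomass
   = 4071.50 / 16286
   = 0.25


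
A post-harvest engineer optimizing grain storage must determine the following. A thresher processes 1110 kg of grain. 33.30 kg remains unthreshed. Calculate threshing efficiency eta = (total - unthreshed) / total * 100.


eta = (total - unthreshed) / total * 100
    = (1110 - 33.30) / 1110 * 100
    = 1076.70 / 1110 * 100
    = 97%


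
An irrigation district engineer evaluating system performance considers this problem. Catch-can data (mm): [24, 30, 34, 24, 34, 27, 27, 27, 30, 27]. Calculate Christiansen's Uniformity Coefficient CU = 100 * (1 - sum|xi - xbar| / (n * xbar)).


xbar = 284 / 10 = 28.400
sum|xi - xbar| = 28.800
CU = 100 * (1 - 28.800 / (10 * 28.400))
   = 100 * (1 - 0.1014)
   = 89.86%


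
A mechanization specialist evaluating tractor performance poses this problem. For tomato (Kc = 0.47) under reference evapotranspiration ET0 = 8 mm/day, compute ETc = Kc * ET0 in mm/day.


ETc = Kc * ET0
    = 0.47 * 8
    = 3.76 mm/day


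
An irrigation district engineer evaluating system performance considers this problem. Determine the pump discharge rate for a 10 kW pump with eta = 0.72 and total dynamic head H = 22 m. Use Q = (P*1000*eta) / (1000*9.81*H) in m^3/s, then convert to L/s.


Q = (P * 1000 * eta) / (rho * g * H)
  = (10 * 1000 * 0.72) / (1000 * 9.81 * 22)
  = 7200 / 215820
  = 0.03336 m^3/s = 33.36 L/s


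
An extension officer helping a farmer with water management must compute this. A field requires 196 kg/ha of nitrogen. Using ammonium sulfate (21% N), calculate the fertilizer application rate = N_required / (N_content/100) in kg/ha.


Rate = N_required / (N_content / 100)
     = 196 / (21 / 100)
     = 196 / 0.21
     = 933.33 kg/ha


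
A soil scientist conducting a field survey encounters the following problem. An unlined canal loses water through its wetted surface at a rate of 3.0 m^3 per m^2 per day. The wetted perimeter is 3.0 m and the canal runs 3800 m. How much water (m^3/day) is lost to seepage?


S = C * P * L
  = 3.0 * 3.0 * 3800
  = 34200 m^3/day


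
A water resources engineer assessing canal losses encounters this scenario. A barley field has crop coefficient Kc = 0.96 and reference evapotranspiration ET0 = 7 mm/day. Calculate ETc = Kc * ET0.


ETc = Kc * ET0
    = 0.96 * 7
    = 6.72 mm/day


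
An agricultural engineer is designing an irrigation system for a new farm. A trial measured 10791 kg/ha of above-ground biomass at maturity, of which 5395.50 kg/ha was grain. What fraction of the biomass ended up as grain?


HI = grain_yield / biomass
   = 5395.50 / 10791
   = 0.50


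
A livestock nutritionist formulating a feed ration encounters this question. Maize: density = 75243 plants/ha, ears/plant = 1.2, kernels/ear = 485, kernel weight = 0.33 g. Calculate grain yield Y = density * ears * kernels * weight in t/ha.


Y = density * ears * kernels * kw
  = 75243 * 1.2 * 485 * 0.33 g/ha
  = 14451170.58 g/ha
  = 14451.17 kg/ha = 14.45 t/ha


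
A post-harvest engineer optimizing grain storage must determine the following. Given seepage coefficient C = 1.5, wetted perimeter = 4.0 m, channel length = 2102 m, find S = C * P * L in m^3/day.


S = C * P * L
  = 1.5 * 4.0 * 2102
  = 12612 m^3/day


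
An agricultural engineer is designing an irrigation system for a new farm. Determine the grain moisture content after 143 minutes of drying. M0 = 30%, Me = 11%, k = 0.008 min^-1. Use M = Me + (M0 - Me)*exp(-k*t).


M = Me + (M0 - Me) * e^(-k*t)
  = 11 + (30 - 11) * e^(-0.008*143)
  = 11 + 19 * e^(-1.144)
  = 11 + 19 * 0.31854
  = 11 + 6.0523
  = 17.05%


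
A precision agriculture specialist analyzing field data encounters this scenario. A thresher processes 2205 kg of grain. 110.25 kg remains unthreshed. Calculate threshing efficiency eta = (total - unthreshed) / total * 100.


eta = (total - unthreshed) / total * 100
    = (2205 - 110.25) / 2205 * 100
    = 2094.75 / 2205 * 100
    = 95%


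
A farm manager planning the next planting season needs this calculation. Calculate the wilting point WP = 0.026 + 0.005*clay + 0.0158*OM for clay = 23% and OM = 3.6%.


WP = 0.026 + 0.005*23 + 0.0158*3.6
   = 0.026 + 0.1150 + 0.0569
   = 0.1979


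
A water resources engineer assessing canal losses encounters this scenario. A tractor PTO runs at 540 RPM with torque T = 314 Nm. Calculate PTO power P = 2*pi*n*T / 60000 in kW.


P = 2*pi*n*T / 60000
  = 2*pi * 540 * 314 / 60000
  = 1065376.90 / 60000
  = 17.76 kW


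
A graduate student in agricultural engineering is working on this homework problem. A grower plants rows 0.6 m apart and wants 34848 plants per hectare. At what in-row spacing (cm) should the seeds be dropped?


spacing = 10000 / (row_sp * density)
        = 10000 / (0.6 * 34848)
        = 10000 / 20908.80
        = 0.47827 m = 47.83 cm


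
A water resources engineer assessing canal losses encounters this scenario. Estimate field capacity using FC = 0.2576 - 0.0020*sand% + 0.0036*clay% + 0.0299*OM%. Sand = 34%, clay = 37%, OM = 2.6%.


FC = 0.2576 - 0.0020*34 + 0.0036*37 + 0.0299*2.6
   = 0.2576 - 0.0680 + 0.1332 + 0.0777
   = 0.4005


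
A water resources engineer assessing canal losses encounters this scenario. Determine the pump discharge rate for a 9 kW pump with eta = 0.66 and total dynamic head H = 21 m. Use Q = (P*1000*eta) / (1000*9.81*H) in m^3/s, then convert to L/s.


Q = (P * 1000 * eta) / (rho * g * H)
  = (9 * 1000 * 0.66) / (1000 * 9.81 * 21)
  = 5940 / 206010
  = 0.02883 m^3/s = 28.83 L/s


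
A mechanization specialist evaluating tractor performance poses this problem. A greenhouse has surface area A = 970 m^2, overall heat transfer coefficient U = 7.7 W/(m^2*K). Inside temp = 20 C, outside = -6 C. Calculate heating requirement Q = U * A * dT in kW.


dT = 20 - (-6) = 26 K
Q = U * A * dT
  = 7.7 * 970 * 26
  = 194194 W = 194.19 kW


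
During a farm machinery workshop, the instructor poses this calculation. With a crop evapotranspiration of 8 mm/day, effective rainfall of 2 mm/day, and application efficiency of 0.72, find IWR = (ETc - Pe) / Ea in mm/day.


IWR = (ETc - Pe) / Ea
    = (8 - 2) / 0.72
    = 6 / 0.72
    = 8.33 mm/day


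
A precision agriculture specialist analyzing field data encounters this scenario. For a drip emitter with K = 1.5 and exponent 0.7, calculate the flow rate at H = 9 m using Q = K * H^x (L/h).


Q = K * H^x
  = 1.5 * 9^0.7
  = 1.5 * 4.6555
  = 6.98 L/h


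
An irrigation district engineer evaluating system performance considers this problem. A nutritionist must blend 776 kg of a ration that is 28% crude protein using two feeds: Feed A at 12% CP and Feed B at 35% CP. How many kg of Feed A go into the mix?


parts_A = CP_b - target = 35 - 28 = 7
parts_B = target - CP_a = 28 - 12 = 16
total_parts = 7 + 16 = 23
Feed A = 776 * 7 / 23 = 236.17 kg
Feed B = 776 * 16 / 23 = 539.83 kg

236.17 kg


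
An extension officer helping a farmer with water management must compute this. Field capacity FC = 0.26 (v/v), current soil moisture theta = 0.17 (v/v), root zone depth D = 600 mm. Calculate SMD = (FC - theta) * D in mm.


SMD = (FC - theta) * D
    = (0.26 - 0.17) * 600
    = 0.090 * 600
    = 54 mm


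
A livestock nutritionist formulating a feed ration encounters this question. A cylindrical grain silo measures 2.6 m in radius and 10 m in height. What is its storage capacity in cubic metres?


V = pi * r^2 * h
  = pi * 2.6^2 * 10
  = pi * 6.76 * 10
  = 212.37 m^3


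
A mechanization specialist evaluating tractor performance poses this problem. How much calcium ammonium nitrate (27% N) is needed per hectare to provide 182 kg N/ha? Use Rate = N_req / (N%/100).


Rate = N_required / (N_content / 100)
     = 182 / (27 / 100)
     = 182 / 0.27
     = 674.07 kg/ha
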